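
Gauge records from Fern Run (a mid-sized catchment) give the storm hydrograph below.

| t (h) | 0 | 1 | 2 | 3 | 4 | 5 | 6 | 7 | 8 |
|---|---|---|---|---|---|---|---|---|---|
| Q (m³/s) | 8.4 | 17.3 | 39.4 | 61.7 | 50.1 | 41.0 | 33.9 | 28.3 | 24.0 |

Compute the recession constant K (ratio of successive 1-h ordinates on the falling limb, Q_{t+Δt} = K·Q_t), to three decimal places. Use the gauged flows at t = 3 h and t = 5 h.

K ≈ 0.815

Using the recession-limb readings at t = 3 h and t = 5 h: Q falls from 61.7 to 41.0 m³/s over 2 intervals.
K = (Q₂/Q₁)^(1/2) = (41.0/61.7)^(1/2) = 0.815.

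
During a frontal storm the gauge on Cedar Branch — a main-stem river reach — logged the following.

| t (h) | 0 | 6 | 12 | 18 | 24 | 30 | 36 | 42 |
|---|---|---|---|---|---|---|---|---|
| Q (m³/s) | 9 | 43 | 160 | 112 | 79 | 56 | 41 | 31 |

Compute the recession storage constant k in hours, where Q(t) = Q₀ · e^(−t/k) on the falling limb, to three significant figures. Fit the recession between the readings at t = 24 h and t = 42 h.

k ≈ 19.2 h

On the falling limb, Q drops from 79 to 31 m³/s between t = 24 h and t = 42 h (Δt = 18 h).
k = −Δt / ln(Q₂/Q₁) = −18 / ln(31/79) = 19.2 h.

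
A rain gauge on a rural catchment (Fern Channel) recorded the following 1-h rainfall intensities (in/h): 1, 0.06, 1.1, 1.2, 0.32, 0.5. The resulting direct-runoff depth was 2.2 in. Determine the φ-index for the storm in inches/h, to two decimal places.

Only the 4 blocks with intensity above φ contribute runoff: 1, 1.1, 1.2, 0.5 in/h.
Σ(I−φ)·Δt = d  ⇒  (1+1.1+1.2+0.5 − 4φ)·1 = 2.2
φ = (3.800 − 2.2/1) / 4 = 0.40 in/h.

φ ≈ 0.40 in/h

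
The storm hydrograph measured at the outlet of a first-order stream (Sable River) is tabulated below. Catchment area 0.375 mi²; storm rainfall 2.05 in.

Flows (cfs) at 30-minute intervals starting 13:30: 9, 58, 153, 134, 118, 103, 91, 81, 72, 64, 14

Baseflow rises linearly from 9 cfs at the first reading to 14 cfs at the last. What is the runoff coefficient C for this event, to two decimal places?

ΣQ_DR = 770.5 cfs; V = ΣQ_DR·Δt = 1.387 × 10^6 ft³.
Runoff depth d = V / A = 1.592 in.
C = d / P = 1.592 / 2.05 = 0.78.

C ≈ 0.78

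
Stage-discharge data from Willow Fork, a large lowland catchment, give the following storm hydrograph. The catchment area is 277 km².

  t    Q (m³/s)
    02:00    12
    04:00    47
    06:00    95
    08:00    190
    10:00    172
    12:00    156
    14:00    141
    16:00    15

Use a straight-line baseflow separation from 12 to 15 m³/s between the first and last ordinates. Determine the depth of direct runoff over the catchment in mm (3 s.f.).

d ≈ 18.7 mm

Direct runoff: 0.00, 34.57, 82.14, 176.71, 158.29, 141.86, 126.43, 0.00 m³/s; ΣQ_DR = 720.0 m³/s.
V = ΣQ_DR · Δt = 720.0 × 7200 s = 5.184 × 10^6 m³.
Over A = 277 km², depth = V / A = 18.7 mm.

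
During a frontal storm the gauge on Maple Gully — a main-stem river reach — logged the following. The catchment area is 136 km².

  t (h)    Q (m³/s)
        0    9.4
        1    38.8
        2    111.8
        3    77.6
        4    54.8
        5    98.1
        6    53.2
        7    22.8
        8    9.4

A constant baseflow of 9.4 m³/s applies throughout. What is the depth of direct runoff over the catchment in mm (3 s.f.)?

d ≈ 10.4 mm

Direct runoff: 0.0, 29.4, 102.4, 68.2, 45.4, 88.7, 43.8, 13.4, 0.0 m³/s; ΣQ_DR = 391.3 m³/s.
V = ΣQ_DR · Δt = 391.3 × 3600 s = 1.409 × 10^6 m³.
Over A = 136 km², depth = V / A = 10.4 mm.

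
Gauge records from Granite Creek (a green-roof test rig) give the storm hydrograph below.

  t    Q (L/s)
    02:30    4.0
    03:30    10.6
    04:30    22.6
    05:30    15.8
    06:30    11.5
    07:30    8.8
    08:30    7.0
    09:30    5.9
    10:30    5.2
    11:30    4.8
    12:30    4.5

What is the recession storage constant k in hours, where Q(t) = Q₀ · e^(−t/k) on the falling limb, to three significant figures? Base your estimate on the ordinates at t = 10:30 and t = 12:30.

On the falling limb, Q drops from 5.2 to 4.5 L/s between t = 10:30 and t = 12:30 (Δt = 2 h).
k = −Δt / ln(Q₂/Q₁) = −2 / ln(4.5/5.2) = 13.8 h.

k ≈ 13.8 h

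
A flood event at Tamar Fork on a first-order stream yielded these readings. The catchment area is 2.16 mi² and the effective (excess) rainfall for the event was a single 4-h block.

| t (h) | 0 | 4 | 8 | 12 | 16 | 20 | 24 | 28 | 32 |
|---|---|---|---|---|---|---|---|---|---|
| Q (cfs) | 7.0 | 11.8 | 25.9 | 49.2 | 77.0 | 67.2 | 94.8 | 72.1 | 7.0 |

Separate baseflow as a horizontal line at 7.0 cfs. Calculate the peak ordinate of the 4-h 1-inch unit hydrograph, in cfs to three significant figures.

U_p ≈ 87.7 cfs

Direct runoff: 0.0, 4.8, 18.9, 42.2, 70.0, 60.2, 87.8, 65.1, 0.0 cfs; ΣQ_DR = 349.0 cfs, peak = 87.8 cfs.
Runoff depth d = ΣQ_DR·Δt / A = 349.0 × 14400 / (2.16 mi²) = 1.001 in.
The 1-inch UH is the DRH scaled by (1 in)/d, so U_p = 87.8 × 1/1.001 = 87.7 cfs.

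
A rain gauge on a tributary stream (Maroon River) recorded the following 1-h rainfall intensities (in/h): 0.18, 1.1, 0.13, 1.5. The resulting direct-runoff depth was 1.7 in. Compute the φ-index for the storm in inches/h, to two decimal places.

φ ≈ 0.45 in/h

Only the 2 blocks with intensity above φ contribute runoff: 1.1, 1.5 in/h.
Σ(I−φ)·Δt = d  ⇒  (1.1+1.5 − 2φ)·1 = 1.7
φ = (2.600 − 1.7/1) / 2 = 0.45 in/h.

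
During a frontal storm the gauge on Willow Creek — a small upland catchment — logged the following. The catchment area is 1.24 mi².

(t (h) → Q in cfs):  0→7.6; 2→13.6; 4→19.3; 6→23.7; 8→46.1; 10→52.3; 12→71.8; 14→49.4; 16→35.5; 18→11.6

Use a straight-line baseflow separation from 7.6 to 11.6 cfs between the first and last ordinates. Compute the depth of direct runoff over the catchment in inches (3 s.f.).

d ≈ 0.587 in

Direct runoff: 0.00, 5.56, 10.81, 14.77, 36.72, 42.48, 61.53, 38.69, 24.34, 0.00 cfs; ΣQ_DR = 234.9 cfs.
V = ΣQ_DR · Δt = 234.9 × 7200 s = 1.691 × 10^6 ft³.
Over A = 1.24 mi², depth = V / A = 0.587 in.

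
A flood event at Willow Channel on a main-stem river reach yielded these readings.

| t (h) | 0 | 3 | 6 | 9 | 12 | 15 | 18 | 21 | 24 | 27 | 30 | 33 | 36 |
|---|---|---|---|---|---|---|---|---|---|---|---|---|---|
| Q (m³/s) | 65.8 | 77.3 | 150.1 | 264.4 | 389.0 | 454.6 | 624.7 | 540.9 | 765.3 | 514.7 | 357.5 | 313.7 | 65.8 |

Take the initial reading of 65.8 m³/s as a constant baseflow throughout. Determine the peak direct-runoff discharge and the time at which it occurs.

Q_p = 699.5 m³/s at t = 24 h

Subtracting baseflow gives direct-runoff ordinates: 0.0, 11.5, 84.3, 198.6, 323.2, 388.8, 558.9, 475.1, 699.5, 448.9, 291.7, 247.9, 0.0 m³/s.
The maximum is 699.5 m³/s, occurring at the reading for t = 24 h.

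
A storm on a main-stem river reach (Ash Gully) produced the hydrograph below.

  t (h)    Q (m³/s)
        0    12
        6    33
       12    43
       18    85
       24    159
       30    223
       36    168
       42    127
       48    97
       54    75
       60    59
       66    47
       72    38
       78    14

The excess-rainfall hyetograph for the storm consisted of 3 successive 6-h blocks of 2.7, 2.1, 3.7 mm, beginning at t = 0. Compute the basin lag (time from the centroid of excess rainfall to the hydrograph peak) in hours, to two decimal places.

t_L ≈ 20.29 h

Centroid of excess rainfall: t_c = Σ P_i·t̄_i / ΣP_i = 9.7059 h (block centres at 3, 9, 15 h).
Hydrograph peak occurs at t = 30 h, so basin lag t_L = 30 − 9.7059 = 20.29 h.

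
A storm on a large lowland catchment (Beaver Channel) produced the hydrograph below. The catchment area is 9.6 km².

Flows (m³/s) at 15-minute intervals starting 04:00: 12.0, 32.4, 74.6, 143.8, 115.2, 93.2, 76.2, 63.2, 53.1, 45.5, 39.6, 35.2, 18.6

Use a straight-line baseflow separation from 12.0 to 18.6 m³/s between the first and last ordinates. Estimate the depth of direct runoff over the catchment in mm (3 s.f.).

d ≈ 56.6 mm

Direct runoff: 0.00, 19.85, 61.50, 130.15, 101.00, 78.45, 60.90, 47.35, 36.70, 28.55, 22.10, 17.15, 0.00 m³/s; ΣQ_DR = 603.7 m³/s.
V = ΣQ_DR · Δt = 603.7 × 900 s = 5.433 × 10^5 m³.
Over A = 9.6 km², depth = V / A = 56.6 mm.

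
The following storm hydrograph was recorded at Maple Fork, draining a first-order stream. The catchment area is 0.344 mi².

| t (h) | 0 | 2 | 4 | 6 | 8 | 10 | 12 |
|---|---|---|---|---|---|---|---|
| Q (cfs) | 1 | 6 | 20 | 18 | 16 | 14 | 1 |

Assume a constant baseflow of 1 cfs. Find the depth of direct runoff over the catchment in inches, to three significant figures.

Direct runoff: 0.0, 5.0, 19.0, 17.0, 15.0, 13.0, 0.0 cfs; ΣQ_DR = 69.00 cfs.
V = ΣQ_DR · Δt = 69.00 × 7200 s = 4.968 × 10^5 ft³.
Over A = 0.344 mi², depth = V / A = 0.622 in.

d ≈ 0.622 in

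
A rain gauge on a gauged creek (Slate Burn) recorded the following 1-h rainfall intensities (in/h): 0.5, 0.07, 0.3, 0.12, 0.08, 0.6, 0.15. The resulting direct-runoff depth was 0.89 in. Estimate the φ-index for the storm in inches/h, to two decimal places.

Only the 3 blocks with intensity above φ contribute runoff: 0.5, 0.3, 0.6 in/h.
Σ(I−φ)·Δt = d  ⇒  (0.5+0.3+0.6 − 3φ)·1 = 0.89
φ = (1.400 − 0.89/1) / 3 = 0.17 in/h.

φ ≈ 0.17 in/h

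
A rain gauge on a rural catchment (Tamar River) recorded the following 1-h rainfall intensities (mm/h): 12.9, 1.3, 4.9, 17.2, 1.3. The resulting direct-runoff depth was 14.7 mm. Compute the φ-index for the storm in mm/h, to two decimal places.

Only the 2 blocks with intensity above φ contribute runoff: 12.9, 17.2 mm/h.
Σ(I−φ)·Δt = d  ⇒  (12.9+17.2 − 2φ)·1 = 14.7
φ = (30.10 − 14.7/1) / 2 = 7.70 mm/h.

φ ≈ 7.70 mm/h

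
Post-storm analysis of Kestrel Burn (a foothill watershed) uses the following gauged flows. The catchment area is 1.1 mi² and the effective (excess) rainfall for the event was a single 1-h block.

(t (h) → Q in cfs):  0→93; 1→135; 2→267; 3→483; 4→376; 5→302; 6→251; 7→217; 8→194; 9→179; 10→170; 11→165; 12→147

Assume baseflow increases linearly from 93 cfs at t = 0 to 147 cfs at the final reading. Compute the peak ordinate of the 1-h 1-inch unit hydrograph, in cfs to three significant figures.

Direct runoff: 0.00, 37.50, 165.00, 376.50, 265.00, 186.50, 131.00, 92.50, 65.00, 45.50, 32.00, 22.50, 0.00 cfs; ΣQ_DR = 1419 cfs, peak = 376.50 cfs.
Runoff depth d = ΣQ_DR·Δt / A = 1419 × 3600 / (1.1 mi²) = 1.999 in.
The 1-inch UH is the DRH scaled by (1 in)/d, so U_p = 376.50 × 1/1.999 = 188 cfs.

U_p ≈ 188 cfs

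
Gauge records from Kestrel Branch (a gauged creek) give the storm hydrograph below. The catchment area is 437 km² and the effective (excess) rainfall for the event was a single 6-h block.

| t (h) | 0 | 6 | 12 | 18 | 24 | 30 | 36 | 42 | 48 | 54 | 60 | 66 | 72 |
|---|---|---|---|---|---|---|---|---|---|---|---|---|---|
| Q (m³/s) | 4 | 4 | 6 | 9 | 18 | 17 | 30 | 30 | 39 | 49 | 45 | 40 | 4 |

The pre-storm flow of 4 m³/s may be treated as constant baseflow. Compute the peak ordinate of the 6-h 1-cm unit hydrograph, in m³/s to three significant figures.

Direct runoff: 0.0, 0.0, 2.0, 5.0, 14.0, 13.0, 26.0, 26.0, 35.0, 45.0, 41.0, 36.0, 0.0 m³/s; ΣQ_DR = 243.0 m³/s, peak = 45.0 m³/s.
Runoff depth d = ΣQ_DR·Δt / A = 243.0 × 21600 / (437 km²) = 12.01 mm.
The 1-cm UH is the DRH scaled by (10 mm)/d, so U_p = 45.0 × 10/12.01 = 37.5 m³/s.

U_p ≈ 37.5 m³/s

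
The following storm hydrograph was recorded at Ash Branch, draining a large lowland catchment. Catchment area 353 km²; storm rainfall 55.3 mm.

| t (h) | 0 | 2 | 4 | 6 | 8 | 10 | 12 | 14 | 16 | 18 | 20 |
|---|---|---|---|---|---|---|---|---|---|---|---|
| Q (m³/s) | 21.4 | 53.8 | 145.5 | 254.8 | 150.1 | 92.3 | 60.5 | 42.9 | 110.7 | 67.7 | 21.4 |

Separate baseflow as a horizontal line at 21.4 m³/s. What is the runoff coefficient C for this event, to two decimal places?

C ≈ 0.29

ΣQ_DR = 785.7 m³/s; V = ΣQ_DR·Δt = 5.657 × 10^6 m³.
Runoff depth d = V / A = 16.03 mm.
C = d / P = 16.03 / 55.3 = 0.29.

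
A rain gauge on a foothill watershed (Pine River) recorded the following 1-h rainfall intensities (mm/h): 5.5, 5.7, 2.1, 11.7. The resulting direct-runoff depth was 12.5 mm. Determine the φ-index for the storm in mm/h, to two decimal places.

Only the 3 blocks with intensity above φ contribute runoff: 5.5, 5.7, 11.7 mm/h.
Σ(I−φ)·Δt = d  ⇒  (5.5+5.7+11.7 − 3φ)·1 = 12.5
φ = (22.90 − 12.5/1) / 3 = 3.47 mm/h.

φ ≈ 3.47 mm/h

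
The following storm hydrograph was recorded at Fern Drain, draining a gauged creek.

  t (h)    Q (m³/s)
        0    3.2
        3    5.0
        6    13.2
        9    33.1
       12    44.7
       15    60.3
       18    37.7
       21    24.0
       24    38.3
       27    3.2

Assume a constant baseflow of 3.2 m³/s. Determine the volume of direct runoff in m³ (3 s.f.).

V ≈ 2.49 × 10^6 m³

Direct-runoff ordinates (Q − Q_b): 0.0, 1.8, 10.0, 29.9, 41.5, 57.1, 34.5, 20.8, 35.1, 0.0 m³/s.
ΣQ_DR = 230.7 m³/s.
With Δt = 3 h = 10800 s, V = ΣQ_DR · Δt = 230.7 × 10800 = 2.49 × 10^6 m³.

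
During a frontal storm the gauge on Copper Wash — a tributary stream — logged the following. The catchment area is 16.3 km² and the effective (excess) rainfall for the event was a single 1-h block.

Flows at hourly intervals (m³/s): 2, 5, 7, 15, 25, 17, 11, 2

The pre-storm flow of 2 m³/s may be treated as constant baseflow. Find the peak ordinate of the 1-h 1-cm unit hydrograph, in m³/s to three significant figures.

Direct runoff: 0.0, 3.0, 5.0, 13.0, 23.0, 15.0, 9.0, 0.0 m³/s; ΣQ_DR = 68.00 m³/s, peak = 23.0 m³/s.
Runoff depth d = ΣQ_DR·Δt / A = 68.00 × 3600 / (16.3 km²) = 15.02 mm.
The 1-cm UH is the DRH scaled by (10 mm)/d, so U_p = 23.0 × 10/15.02 = 15.3 m³/s.

U_p ≈ 15.3 m³/s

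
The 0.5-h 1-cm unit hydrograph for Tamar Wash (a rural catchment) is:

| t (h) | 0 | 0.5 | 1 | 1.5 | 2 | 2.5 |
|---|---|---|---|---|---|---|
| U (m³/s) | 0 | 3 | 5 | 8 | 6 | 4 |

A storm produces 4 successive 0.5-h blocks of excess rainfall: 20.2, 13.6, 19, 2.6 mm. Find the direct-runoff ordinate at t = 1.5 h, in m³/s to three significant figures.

By discrete convolution, Q_j = Σ (P_i / 10 mm) · U_{j−i}.
At t = 1.5 h (j=3): Q = (20.2/10)·8 + (13.6/10)·5 + (19/10)·3 + (2.6/10)·0 = 28.7 m³/s.

Q ≈ 28.7 m³/s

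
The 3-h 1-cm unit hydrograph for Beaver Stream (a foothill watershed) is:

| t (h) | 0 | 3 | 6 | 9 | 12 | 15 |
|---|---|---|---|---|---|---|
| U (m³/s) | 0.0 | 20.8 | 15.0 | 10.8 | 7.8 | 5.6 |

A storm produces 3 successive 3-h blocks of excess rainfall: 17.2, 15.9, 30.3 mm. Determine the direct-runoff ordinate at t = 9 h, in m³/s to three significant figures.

Q ≈ 105 m³/s

By discrete convolution, Q_j = Σ (P_i / 10 mm) · U_{j−i}.
At t = 9 h (j=3): Q = (17.2/10)·10.8 + (15.9/10)·15.0 + (30.3/10)·20.8 = 105 m³/s.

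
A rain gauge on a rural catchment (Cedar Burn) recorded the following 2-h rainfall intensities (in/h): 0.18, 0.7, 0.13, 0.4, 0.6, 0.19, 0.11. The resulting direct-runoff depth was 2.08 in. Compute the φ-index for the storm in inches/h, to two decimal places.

φ ≈ 0.22 in/h

Only the 3 blocks with intensity above φ contribute runoff: 0.7, 0.4, 0.6 in/h.
Σ(I−φ)·Δt = d  ⇒  (0.7+0.4+0.6 − 3φ)·2 = 2.08
φ = (1.700 − 2.08/2) / 3 = 0.22 in/h.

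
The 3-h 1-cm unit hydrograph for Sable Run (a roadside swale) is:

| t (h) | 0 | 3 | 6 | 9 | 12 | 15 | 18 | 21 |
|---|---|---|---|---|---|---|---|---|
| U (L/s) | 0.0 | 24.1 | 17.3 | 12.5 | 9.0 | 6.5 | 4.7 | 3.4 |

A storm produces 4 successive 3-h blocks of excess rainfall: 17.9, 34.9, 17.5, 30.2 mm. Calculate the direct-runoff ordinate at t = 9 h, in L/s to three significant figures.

By discrete convolution, Q_j = Σ (P_i / 10 mm) · U_{j−i}.
At t = 9 h (j=3): Q = (17.9/10)·12.5 + (34.9/10)·17.3 + (17.5/10)·24.1 + (30.2/10)·0.0 = 125 L/s.

Q ≈ 125 L/s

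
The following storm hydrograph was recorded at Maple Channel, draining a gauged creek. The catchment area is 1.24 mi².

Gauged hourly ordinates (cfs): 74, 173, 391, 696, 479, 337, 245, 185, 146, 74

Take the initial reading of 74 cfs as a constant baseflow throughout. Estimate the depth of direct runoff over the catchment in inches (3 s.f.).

d ≈ 2.57 in

Direct runoff: 0.0, 99.0, 317.0, 622.0, 405.0, 263.0, 171.0, 111.0, 72.0, 0.0 cfs; ΣQ_DR = 2060 cfs.
V = ΣQ_DR · Δt = 2060 × 3600 s = 7.416 × 10^6 ft³.
Over A = 1.24 mi², depth = V / A = 2.57 in.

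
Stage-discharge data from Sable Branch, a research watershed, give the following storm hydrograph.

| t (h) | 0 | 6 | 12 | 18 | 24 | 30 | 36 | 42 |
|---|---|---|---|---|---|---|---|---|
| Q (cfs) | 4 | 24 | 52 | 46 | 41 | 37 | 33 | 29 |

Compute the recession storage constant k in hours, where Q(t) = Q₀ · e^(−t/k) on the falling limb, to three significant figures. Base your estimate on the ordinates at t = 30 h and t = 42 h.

On the falling limb, Q drops from 37 to 29 cfs between t = 30 h and t = 42 h (Δt = 12 h).
k = −Δt / ln(Q₂/Q₁) = −12 / ln(29/37) = 49.3 h.

k ≈ 49.3 h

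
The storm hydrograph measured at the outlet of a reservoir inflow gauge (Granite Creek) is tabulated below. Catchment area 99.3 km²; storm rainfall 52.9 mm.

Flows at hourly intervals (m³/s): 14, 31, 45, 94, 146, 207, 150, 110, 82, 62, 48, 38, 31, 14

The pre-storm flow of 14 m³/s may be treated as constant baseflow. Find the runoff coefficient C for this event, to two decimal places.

ΣQ_DR = 876.0 m³/s; V = ΣQ_DR·Δt = 3.154 × 10^6 m³.
Runoff depth d = V / A = 31.76 mm.
C = d / P = 31.76 / 52.9 = 0.60.

C ≈ 0.60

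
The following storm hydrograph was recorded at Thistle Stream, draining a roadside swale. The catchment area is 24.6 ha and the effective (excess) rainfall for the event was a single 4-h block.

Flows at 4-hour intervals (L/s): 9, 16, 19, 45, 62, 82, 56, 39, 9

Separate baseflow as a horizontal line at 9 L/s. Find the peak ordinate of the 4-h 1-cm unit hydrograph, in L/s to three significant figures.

U_p ≈ 48.7 L/s

Direct runoff: 0.0, 7.0, 10.0, 36.0, 53.0, 73.0, 47.0, 30.0, 0.0 L/s; ΣQ_DR = 256.0 L/s, peak = 73.0 L/s.
Runoff depth d = ΣQ_DR·Δt / A = 256.0 × 14400 / (24.6 ha) = 14.99 mm.
The 1-cm UH is the DRH scaled by (10 mm)/d, so U_p = 73.0 × 10/14.99 = 48.7 L/s.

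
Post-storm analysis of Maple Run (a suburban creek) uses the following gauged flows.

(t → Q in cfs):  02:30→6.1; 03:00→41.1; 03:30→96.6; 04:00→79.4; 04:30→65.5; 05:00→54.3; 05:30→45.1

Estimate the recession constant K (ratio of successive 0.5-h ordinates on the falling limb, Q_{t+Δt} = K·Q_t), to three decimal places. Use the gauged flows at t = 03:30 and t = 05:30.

K ≈ 0.827

Using the recession-limb readings at t = 03:30 and t = 05:30: Q falls from 96.6 to 45.1 cfs over 4 intervals.
K = (Q₂/Q₁)^(1/4) = (45.1/96.6)^(1/4) = 0.827.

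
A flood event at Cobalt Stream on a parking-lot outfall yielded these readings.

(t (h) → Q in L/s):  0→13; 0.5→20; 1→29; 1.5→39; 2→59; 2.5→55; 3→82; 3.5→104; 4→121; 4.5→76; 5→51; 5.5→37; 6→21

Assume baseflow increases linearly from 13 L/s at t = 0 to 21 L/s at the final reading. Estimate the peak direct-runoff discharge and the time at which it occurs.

Q_p = 102.67 L/s at t = 4 h

Subtracting baseflow gives direct-runoff ordinates: 0.00, 6.33, 14.67, 24.00, 43.33, 38.67, 65.00, 86.33, 102.67, 57.00, 31.33, 16.67, 0.00 L/s.
The maximum is 102.67 L/s, occurring at the reading for t = 4 h.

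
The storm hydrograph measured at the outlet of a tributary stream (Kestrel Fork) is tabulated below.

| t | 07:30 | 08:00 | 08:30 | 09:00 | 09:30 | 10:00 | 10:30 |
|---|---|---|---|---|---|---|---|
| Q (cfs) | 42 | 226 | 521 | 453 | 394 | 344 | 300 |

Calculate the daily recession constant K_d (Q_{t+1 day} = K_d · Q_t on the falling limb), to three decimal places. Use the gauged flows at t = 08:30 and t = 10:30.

Between t = 08:30 and t = 10:30 the flow falls from 521 to 300 cfs over 4×0.5 h = 2 h.
Per-interval ratio K = (300/521)^(1/4) = 0.8711; K_d = K^(24/0.5) = 0.001.

K_d ≈ 0.001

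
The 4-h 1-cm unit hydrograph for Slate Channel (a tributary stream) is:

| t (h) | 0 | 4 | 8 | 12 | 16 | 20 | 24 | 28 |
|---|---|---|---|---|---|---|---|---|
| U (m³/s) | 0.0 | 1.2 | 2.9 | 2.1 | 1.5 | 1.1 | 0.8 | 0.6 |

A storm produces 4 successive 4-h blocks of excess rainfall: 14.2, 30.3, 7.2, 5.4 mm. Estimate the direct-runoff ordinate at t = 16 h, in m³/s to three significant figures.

By discrete convolution, Q_j = Σ (P_i / 10 mm) · U_{j−i}.
At t = 16 h (j=4): Q = (14.2/10)·1.5 + (30.3/10)·2.1 + (7.2/10)·2.9 + (5.4/10)·1.2 = 11.2 m³/s.

Q ≈ 11.2 m³/s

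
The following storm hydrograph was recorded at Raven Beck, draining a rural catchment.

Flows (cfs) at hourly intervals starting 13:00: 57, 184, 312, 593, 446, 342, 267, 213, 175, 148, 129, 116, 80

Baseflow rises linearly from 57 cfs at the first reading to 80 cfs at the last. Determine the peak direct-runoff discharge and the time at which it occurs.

Subtracting baseflow gives direct-runoff ordinates: 0.00, 125.08, 251.17, 530.25, 381.33, 275.42, 198.50, 142.58, 102.67, 73.75, 52.83, 37.92, 0.00 cfs.
The maximum is 530.25 cfs, occurring at the reading for t = 16:00.

Q_p = 530.25 cfs at t = 16:00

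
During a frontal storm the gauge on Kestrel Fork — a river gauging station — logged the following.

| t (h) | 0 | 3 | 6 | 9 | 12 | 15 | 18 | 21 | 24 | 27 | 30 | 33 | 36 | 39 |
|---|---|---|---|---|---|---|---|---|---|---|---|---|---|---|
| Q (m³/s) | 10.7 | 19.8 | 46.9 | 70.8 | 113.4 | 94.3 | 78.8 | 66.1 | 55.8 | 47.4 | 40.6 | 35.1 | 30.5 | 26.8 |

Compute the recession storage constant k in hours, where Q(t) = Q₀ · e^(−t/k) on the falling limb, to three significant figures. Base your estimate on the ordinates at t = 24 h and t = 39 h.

k ≈ 20.5 h

On the falling limb, Q drops from 55.8 to 26.8 m³/s between t = 24 h and t = 39 h (Δt = 15 h).
k = −Δt / ln(Q₂/Q₁) = −15 / ln(26.8/55.8) = 20.5 h.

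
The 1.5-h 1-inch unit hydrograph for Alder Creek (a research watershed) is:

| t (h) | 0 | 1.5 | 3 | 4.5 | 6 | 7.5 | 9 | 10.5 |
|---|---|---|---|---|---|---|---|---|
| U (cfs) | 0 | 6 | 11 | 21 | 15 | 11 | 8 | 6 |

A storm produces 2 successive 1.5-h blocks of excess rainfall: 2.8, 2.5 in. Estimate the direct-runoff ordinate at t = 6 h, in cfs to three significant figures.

Q ≈ 94.5 cfs

By discrete convolution, Q_j = Σ (P_i / 1 in) · U_{j−i}.
At t = 6 h (j=4): Q = (2.8/1)·15 + (2.5/1)·21 = 94.5 cfs.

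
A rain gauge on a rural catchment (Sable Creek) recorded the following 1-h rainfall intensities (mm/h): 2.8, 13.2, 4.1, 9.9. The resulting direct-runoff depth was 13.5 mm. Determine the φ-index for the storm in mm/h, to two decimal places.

φ ≈ 4.80 mm/h

Only the 2 blocks with intensity above φ contribute runoff: 13.2, 9.9 mm/h.
Σ(I−φ)·Δt = d  ⇒  (13.2+9.9 − 2φ)·1 = 13.5
φ = (23.10 − 13.5/1) / 2 = 4.80 mm/h.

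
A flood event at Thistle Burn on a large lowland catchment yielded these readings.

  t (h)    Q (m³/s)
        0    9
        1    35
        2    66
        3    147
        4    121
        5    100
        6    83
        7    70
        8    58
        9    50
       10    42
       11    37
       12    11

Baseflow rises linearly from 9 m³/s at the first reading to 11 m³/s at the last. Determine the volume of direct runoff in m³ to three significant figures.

Direct-runoff ordinates (Q − Q_b): 0.00, 25.83, 56.67, 137.50, 111.33, 90.17, 73.00, 59.83, 47.67, 39.50, 31.33, 26.17, 0.00 m³/s.
ΣQ_DR = 699.0 m³/s.
With Δt = 1 h = 3600 s, V = ΣQ_DR · Δt = 699.0 × 3600 = 2.52 × 10^6 m³.

V ≈ 2.52 × 10^6 m³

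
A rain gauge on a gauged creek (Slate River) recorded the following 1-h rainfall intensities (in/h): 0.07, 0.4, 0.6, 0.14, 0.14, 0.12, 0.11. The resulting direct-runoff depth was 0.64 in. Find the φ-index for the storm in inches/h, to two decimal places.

φ ≈ 0.18 in/h

Only the 2 blocks with intensity above φ contribute runoff: 0.4, 0.6 in/h.
Σ(I−φ)·Δt = d  ⇒  (0.4+0.6 − 2φ)·1 = 0.64
φ = (1.000 − 0.64/1) / 2 = 0.18 in/h.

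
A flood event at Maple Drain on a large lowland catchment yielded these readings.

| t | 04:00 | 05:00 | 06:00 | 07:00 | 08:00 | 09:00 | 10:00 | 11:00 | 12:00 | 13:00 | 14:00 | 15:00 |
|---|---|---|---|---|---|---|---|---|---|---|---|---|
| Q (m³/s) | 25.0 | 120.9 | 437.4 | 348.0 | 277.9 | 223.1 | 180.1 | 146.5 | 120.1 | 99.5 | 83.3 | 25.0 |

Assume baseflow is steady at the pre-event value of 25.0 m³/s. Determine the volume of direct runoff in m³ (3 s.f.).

V ≈ 6.43 × 10^6 m³

Direct-runoff ordinates (Q − Q_b): 0.0, 95.9, 412.4, 323.0, 252.9, 198.1, 155.1, 121.5, 95.1, 74.5, 58.3, 0.0 m³/s.
ΣQ_DR = 1787 m³/s.
With Δt = 1 h = 3600 s, V = ΣQ_DR · Δt = 1787 × 3600 = 6.43 × 10^6 m³.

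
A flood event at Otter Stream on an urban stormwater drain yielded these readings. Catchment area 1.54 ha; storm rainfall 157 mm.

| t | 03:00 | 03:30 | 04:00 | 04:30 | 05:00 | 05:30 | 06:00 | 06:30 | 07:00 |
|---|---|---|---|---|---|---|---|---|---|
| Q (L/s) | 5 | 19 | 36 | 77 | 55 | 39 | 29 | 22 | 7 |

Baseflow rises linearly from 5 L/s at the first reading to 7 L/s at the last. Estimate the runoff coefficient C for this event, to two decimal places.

C ≈ 0.17

ΣQ_DR = 235.0 L/s; V = ΣQ_DR·Δt = 4.230 × 10^5 L.
Runoff depth d = V / A = 27.47 mm.
C = d / P = 27.47 / 157 = 0.17.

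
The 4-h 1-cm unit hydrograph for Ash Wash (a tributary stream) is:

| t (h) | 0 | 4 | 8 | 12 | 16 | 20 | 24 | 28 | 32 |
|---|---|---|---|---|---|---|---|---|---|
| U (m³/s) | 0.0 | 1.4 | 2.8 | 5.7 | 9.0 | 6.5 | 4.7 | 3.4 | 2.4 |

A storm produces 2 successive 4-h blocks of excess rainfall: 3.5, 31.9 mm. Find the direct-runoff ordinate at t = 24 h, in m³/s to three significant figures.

By discrete convolution, Q_j = Σ (P_i / 10 mm) · U_{j−i}.
At t = 24 h (j=6): Q = (3.5/10)·4.7 + (31.9/10)·6.5 = 22.4 m³/s.

Q ≈ 22.4 m³/s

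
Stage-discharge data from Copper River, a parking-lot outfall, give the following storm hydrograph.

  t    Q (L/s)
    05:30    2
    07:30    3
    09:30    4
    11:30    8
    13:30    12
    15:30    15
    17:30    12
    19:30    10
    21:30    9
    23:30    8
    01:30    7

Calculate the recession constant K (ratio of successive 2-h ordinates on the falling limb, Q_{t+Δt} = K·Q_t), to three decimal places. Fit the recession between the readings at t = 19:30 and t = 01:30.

K ≈ 0.888

Using the recession-limb readings at t = 19:30 and t = 01:30: Q falls from 10 to 7 L/s over 3 intervals.
K = (Q₂/Q₁)^(1/3) = (7/10)^(1/3) = 0.888.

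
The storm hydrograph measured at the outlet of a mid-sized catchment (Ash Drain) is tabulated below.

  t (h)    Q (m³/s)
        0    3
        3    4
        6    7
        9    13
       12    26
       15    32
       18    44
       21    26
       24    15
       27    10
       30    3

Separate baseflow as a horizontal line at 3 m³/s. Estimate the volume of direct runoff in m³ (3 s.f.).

Direct-runoff ordinates (Q − Q_b): 0.0, 1.0, 4.0, 10.0, 23.0, 29.0, 41.0, 23.0, 12.0, 7.0, 0.0 m³/s.
ΣQ_DR = 150.0 m³/s.
With Δt = 3 h = 10800 s, V = ΣQ_DR · Δt = 150.0 × 10800 = 1.62 × 10^6 m³.

V ≈ 1.62 × 10^6 m³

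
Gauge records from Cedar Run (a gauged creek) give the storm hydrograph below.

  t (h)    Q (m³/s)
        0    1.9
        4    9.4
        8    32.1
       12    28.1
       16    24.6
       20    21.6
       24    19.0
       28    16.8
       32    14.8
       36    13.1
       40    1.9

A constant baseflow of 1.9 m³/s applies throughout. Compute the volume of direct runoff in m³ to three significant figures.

Direct-runoff ordinates (Q − Q_b): 0.0, 7.5, 30.2, 26.2, 22.7, 19.7, 17.1, 14.9, 12.9, 11.2, 0.0 m³/s.
ΣQ_DR = 162.4 m³/s.
With Δt = 4 h = 14400 s, V = ΣQ_DR · Δt = 162.4 × 14400 = 2.34 × 10^6 m³.

V ≈ 2.34 × 10^6 m³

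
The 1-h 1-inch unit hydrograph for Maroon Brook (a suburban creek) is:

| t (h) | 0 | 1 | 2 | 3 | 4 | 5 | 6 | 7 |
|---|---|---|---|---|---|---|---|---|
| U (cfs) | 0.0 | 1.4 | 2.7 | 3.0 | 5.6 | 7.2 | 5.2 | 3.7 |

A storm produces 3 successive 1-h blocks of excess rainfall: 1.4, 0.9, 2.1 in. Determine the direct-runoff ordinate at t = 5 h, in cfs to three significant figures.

By discrete convolution, Q_j = Σ (P_i / 1 in) · U_{j−i}.
At t = 5 h (j=5): Q = (1.4/1)·7.2 + (0.9/1)·5.6 + (2.1/1)·3.0 = 21.4 cfs.

Q ≈ 21.4 cfs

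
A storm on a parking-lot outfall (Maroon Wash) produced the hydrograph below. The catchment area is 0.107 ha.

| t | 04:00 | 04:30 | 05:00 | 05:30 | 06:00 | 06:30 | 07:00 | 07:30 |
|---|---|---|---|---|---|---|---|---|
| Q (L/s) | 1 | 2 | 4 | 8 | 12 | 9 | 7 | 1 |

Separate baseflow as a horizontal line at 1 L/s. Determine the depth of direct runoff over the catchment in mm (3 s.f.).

d ≈ 60.6 mm

Direct runoff: 0.0, 1.0, 3.0, 7.0, 11.0, 8.0, 6.0, 0.0 L/s; ΣQ_DR = 36.00 L/s.
V = ΣQ_DR · Δt = 36.00 × 1800 s = 64800 L.
Over A = 0.107 ha, depth = V / A = 60.6 mm.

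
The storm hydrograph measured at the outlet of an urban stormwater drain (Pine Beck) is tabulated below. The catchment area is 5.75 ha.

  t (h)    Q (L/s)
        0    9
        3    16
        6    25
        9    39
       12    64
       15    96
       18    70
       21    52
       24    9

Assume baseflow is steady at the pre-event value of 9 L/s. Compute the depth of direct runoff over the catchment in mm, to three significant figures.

d ≈ 56.2 mm

Direct runoff: 0.0, 7.0, 16.0, 30.0, 55.0, 87.0, 61.0, 43.0, 0.0 L/s; ΣQ_DR = 299.0 L/s.
V = ΣQ_DR · Δt = 299.0 × 10800 s = 3.229 × 10^6 L.
Over A = 5.75 ha, depth = V / A = 56.2 mm.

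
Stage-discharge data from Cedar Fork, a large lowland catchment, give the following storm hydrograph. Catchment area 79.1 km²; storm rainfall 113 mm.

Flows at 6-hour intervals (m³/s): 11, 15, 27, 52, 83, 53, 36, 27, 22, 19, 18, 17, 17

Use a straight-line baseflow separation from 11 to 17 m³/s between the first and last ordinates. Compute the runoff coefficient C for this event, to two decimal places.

ΣQ_DR = 215.0 m³/s; V = ΣQ_DR·Δt = 4.644 × 10^6 m³.
Runoff depth d = V / A = 58.71 mm.
C = d / P = 58.71 / 113 = 0.52.

C ≈ 0.52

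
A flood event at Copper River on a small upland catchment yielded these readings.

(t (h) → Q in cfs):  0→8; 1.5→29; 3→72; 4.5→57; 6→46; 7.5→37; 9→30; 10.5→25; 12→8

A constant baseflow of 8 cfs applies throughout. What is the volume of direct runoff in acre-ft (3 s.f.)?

Direct-runoff ordinates (Q − Q_b): 0.0, 21.0, 64.0, 49.0, 38.0, 29.0, 22.0, 17.0, 0.0 cfs.
ΣQ_DR = 240.0 cfs.
With Δt = 1.5 h = 5400 s, V = ΣQ_DR · Δt = 240.0 × 5400 = 1.30 × 10^6 ft³ = 29.8 acre-ft.

V ≈ 29.8 acre-ft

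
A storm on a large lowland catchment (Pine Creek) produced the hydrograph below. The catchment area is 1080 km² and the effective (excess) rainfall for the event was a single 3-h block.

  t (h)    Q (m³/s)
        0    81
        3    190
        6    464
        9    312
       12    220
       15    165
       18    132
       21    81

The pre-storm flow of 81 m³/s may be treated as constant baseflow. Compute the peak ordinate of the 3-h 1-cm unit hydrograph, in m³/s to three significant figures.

U_p ≈ 384 m³/s

Direct runoff: 0.0, 109.0, 383.0, 231.0, 139.0, 84.0, 51.0, 0.0 m³/s; ΣQ_DR = 997.0 m³/s, peak = 383.0 m³/s.
Runoff depth d = ΣQ_DR·Δt / A = 997.0 × 10800 / (1080 km²) = 9.970 mm.
The 1-cm UH is the DRH scaled by (10 mm)/d, so U_p = 383.0 × 10/9.970 = 384 m³/s.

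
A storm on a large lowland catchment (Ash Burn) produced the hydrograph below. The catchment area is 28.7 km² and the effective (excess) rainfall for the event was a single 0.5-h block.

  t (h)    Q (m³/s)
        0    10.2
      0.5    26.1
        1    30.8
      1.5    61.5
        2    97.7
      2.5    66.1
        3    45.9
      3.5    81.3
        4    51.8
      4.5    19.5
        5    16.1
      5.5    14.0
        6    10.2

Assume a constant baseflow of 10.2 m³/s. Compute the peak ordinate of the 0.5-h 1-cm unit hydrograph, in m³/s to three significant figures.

U_p ≈ 35.0 m³/s

Direct runoff: 0.0, 15.9, 20.6, 51.3, 87.5, 55.9, 35.7, 71.1, 41.6, 9.3, 5.9, 3.8, 0.0 m³/s; ΣQ_DR = 398.6 m³/s, peak = 87.5 m³/s.
Runoff depth d = ΣQ_DR·Δt / A = 398.6 × 1800 / (28.7 km²) = 25.00 mm.
The 1-cm UH is the DRH scaled by (10 mm)/d, so U_p = 87.5 × 10/25.00 = 35.0 m³/s.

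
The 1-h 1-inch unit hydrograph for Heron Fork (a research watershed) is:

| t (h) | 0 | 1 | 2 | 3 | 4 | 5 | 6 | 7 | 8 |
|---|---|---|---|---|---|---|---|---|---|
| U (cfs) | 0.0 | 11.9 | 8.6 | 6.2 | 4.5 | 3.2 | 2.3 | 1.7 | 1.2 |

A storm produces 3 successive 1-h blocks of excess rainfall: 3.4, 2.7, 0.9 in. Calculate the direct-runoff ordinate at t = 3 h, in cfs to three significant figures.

By discrete convolution, Q_j = Σ (P_i / 1 in) · U_{j−i}.
At t = 3 h (j=3): Q = (3.4/1)·6.2 + (2.7/1)·8.6 + (0.9/1)·11.9 = 55.0 cfs.

Q ≈ 55.0 cfs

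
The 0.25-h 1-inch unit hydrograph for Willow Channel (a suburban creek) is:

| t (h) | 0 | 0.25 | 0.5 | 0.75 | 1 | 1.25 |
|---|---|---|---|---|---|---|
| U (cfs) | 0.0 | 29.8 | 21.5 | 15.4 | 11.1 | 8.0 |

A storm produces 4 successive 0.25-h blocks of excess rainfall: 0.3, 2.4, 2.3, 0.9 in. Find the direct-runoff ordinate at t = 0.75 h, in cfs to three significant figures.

Q ≈ 125 cfs

By discrete convolution, Q_j = Σ (P_i / 1 in) · U_{j−i}.
At t = 0.75 h (j=3): Q = (0.3/1)·15.4 + (2.4/1)·21.5 + (2.3/1)·29.8 + (0.9/1)·0.0 = 125 cfs.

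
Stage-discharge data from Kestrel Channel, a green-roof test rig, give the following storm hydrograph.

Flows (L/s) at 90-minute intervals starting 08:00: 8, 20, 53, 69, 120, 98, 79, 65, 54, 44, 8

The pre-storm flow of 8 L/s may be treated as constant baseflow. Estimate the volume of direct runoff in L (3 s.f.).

Direct-runoff ordinates (Q − Q_b): 0.0, 12.0, 45.0, 61.0, 112.0, 90.0, 71.0, 57.0, 46.0, 36.0, 0.0 L/s.
ΣQ_DR = 530.0 L/s.
With Δt = 1.5 h = 5400 s, V = ΣQ_DR · Δt = 530.0 × 5400 = 2.86 × 10^6 L.

V ≈ 2.86 × 10^6 L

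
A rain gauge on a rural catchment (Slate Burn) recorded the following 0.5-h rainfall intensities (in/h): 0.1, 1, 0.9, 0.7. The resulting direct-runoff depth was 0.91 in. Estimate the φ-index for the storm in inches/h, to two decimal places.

φ ≈ 0.26 in/h

Only the 3 blocks with intensity above φ contribute runoff: 1, 0.9, 0.7 in/h.
Σ(I−φ)·Δt = d  ⇒  (1+0.9+0.7 − 3φ)·0.5 = 0.91
φ = (2.600 − 0.91/0.5) / 3 = 0.26 in/h.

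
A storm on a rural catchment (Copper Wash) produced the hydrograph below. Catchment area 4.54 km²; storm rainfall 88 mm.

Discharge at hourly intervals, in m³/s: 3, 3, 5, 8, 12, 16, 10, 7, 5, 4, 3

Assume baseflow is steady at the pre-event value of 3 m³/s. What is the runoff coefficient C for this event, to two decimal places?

ΣQ_DR = 43.00 m³/s; V = ΣQ_DR·Δt = 1.548 × 10^5 m³.
Runoff depth d = V / A = 34.10 mm.
C = d / P = 34.10 / 88 = 0.39.

C ≈ 0.39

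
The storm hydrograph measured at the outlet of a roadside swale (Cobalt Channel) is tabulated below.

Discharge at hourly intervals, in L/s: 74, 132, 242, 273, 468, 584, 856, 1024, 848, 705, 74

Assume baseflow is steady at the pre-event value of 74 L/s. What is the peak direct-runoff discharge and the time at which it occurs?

Subtracting baseflow gives direct-runoff ordinates: 0.0, 58.0, 168.0, 199.0, 394.0, 510.0, 782.0, 950.0, 774.0, 631.0, 0.0 L/s.
The maximum is 950.0 L/s, occurring at the reading for t = 7 h.

Q_p = 950.0 L/s at t = 7 h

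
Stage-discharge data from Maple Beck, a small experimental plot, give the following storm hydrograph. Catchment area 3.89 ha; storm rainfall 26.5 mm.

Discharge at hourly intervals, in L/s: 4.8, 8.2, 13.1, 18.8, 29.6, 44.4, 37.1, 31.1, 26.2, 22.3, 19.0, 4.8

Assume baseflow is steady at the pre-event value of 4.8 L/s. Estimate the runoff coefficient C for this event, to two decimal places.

ΣQ_DR = 201.8 L/s; V = ΣQ_DR·Δt = 7.265 × 10^5 L.
Runoff depth d = V / A = 18.68 mm.
C = d / P = 18.68 / 26.5 = 0.70.

C ≈ 0.70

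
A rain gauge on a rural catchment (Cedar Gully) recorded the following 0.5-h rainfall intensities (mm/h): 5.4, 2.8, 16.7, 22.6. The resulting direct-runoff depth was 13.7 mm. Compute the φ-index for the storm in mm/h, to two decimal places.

φ ≈ 5.95 mm/h

Only the 2 blocks with intensity above φ contribute runoff: 16.7, 22.6 mm/h.
Σ(I−φ)·Δt = d  ⇒  (16.7+22.6 − 2φ)·0.5 = 13.7
φ = (39.30 − 13.7/0.5) / 2 = 5.95 mm/h.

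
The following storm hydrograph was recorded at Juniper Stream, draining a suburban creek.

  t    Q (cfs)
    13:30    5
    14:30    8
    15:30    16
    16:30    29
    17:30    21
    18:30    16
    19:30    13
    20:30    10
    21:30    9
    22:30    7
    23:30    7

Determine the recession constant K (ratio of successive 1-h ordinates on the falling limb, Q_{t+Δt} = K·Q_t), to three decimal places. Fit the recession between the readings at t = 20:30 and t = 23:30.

K ≈ 0.888

Using the recession-limb readings at t = 20:30 and t = 23:30: Q falls from 10 to 7 cfs over 3 intervals.
K = (Q₂/Q₁)^(1/3) = (7/10)^(1/3) = 0.888.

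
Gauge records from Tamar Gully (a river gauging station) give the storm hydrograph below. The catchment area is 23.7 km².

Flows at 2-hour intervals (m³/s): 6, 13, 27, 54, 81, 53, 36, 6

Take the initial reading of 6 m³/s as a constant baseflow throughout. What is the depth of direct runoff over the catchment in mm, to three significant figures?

d ≈ 69.3 mm

Direct runoff: 0.0, 7.0, 21.0, 48.0, 75.0, 47.0, 30.0, 0.0 m³/s; ΣQ_DR = 228.0 m³/s.
V = ΣQ_DR · Δt = 228.0 × 7200 s = 1.642 × 10^6 m³.
Over A = 23.7 km², depth = V / A = 69.3 mm.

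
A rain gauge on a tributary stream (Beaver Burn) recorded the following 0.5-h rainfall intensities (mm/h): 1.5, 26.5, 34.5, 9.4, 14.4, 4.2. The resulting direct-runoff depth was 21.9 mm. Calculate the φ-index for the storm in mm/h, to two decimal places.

φ ≈ 10.53 mm/h

Only the 3 blocks with intensity above φ contribute runoff: 26.5, 34.5, 14.4 mm/h.
Σ(I−φ)·Δt = d  ⇒  (26.5+34.5+14.4 − 3φ)·0.5 = 21.9
φ = (75.40 − 21.9/0.5) / 3 = 10.53 mm/h.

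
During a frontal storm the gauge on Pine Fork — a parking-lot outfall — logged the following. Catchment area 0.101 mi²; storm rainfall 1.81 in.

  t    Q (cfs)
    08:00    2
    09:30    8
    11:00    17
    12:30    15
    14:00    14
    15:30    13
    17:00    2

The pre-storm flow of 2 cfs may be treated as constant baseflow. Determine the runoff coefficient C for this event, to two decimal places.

C ≈ 0.72

ΣQ_DR = 57.00 cfs; V = ΣQ_DR·Δt = 3.078 × 10^5 ft³.
Runoff depth d = V / A = 1.312 in.
C = d / P = 1.312 / 1.81 = 0.72.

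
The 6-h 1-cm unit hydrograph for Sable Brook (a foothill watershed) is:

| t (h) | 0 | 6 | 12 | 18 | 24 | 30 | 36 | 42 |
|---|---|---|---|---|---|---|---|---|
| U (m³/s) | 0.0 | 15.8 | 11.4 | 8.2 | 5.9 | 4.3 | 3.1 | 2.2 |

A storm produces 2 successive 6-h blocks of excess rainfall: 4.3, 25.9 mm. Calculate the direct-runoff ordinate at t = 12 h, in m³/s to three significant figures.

By discrete convolution, Q_j = Σ (P_i / 10 mm) · U_{j−i}.
At t = 12 h (j=2): Q = (4.3/10)·11.4 + (25.9/10)·15.8 = 45.8 m³/s.

Q ≈ 45.8 m³/s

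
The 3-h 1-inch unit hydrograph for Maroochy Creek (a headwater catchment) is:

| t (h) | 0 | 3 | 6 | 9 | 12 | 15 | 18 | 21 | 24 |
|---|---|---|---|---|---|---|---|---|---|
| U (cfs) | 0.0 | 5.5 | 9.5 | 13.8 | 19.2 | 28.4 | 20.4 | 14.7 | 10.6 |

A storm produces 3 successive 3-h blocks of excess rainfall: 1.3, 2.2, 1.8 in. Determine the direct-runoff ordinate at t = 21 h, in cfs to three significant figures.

Q ≈ 115 cfs

By discrete convolution, Q_j = Σ (P_i / 1 in) · U_{j−i}.
At t = 21 h (j=7): Q = (1.3/1)·14.7 + (2.2/1)·20.4 + (1.8/1)·28.4 = 115 cfs.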